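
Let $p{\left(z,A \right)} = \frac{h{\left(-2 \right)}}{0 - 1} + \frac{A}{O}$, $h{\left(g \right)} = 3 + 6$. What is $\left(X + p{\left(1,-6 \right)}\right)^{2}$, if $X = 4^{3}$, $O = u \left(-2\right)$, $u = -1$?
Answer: $2704$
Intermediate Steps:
$O = 2$ ($O = \left(-1\right) \left(-2\right) = 2$)
$h{\left(g \right)} = 9$
$p{\left(z,A \right)} = -9 + \frac{A}{2}$ ($p{\left(z,A \right)} = \frac{9}{0 - 1} + \frac{A}{2} = \frac{9}{0 - 1} + A \frac{1}{2} = \frac{9}{-1} + \frac{A}{2} = 9 \left(-1\right) + \frac{A}{2} = -9 + \frac{A}{2}$)
$X = 64$
$\left(X + p{\left(1,-6 \right)}\right)^{2} = \left(64 + \left(-9 + \frac{1}{2} \left(-6\right)\right)\right)^{2} = \left(64 - 12\right)^{2} = 52^{2} = 2704$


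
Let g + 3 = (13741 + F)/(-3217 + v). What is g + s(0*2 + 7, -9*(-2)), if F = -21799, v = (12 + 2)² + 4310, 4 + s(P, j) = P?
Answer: -8058/1289 ≈ -6.2514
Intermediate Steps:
s(P, j) = -4 + P
v = 4506 (v = 14² + 4310 = 196 + 4310 = 4506)
g = -11925/1289 (g = -3 + (13741 - 21799)/(-3217 + 4506) = -3 - 8058/1289 = -11925/1289 ≈ -9.2514)
g + s(0*2 + 7, -9*(-2)) = -11925/1289 + (-4 + (0*2 + 7)) = -11925/1289 + (-4 + (0 + 7)) = -11925/1289 + (-4 + 7) = -11925/1289 + 3 = -8058/1289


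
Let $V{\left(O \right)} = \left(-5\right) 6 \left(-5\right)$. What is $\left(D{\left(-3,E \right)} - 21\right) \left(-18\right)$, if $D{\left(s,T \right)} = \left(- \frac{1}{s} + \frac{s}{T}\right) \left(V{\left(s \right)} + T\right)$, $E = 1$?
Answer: $7626$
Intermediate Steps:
$V{\left(O \right)} = 150$ ($V{\left(O \right)} = \left(-30\right) \left(-5\right) = 150$)
$D{\left(s,T \right)} = \left(150 + T\right) \left(- \frac{1}{s} + \frac{s}{T}\right)$ ($D{\left(s,T \right)} = \left(- \frac{1}{s} + \frac{s}{T}\right) \left(150 + T\right) = \left(150 + T\right) \left(- \frac{1}{s} + \frac{s}{T}\right)$)
$\left(D{\left(-3,E \right)} - 21\right) \left(-18\right) = \left(\left(-3 - \frac{150}{-3} - 1 \frac{1}{-3} + 150 \left(-3\right) 1^{-1}\right) - 21\right) \left(-18\right) = \left(\left(-3 - -50 - 1 \left(- \frac{1}{3}\right) + 150 \left(-3\right) 1\right) - 21\right) \left(-18\right) = \left(\left(-3 + 50 + \frac{1}{3} - 450\right) - 21\right) \left(-18\right) = \left(- \frac{1208}{3} - 21\right) \left(-18\right) = \left(- \frac{1271}{3}\right) \left(-18\right) = 7626$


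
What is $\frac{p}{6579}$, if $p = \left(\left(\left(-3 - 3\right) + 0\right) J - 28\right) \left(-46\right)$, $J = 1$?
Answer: $\frac{92}{387} \approx 0.23773$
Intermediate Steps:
$p = 1564$ ($p = \left(\left(\left(-3 - 3\right) + 0\right) 1 - 28\right) \left(-46\right) = \left(\left(-6 + 0\right) 1 - 28\right) \left(-46\right) = \left(\left(-6\right) 1 - 28\right) \left(-46\right) = \left(-6 - 28\right) \left(-46\right) = \left(-34\right) \left(-46\right) = 1564$)
$\frac{p}{6579} = \frac{1564}{6579} = 1564 \cdot \frac{1}{6579} = \frac{92}{387}$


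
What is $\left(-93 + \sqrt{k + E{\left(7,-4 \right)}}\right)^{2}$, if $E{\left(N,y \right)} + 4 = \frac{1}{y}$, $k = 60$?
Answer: $\frac{\left(186 - \sqrt{223}\right)^{2}}{4} \approx 7316.0$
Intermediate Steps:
$E{\left(N,y \right)} = -4 + \frac{1}{y}$
$\left(-93 + \sqrt{k + E{\left(7,-4 \right)}}\right)^{2} = \left(-93 + \sqrt{60 - \left(4 - \frac{1}{-4}\right)}\right)^{2} = \left(-93 + \sqrt{60 - \frac{17}{4}}\right)^{2} = \left(-93 + \sqrt{\frac{223}{4}}\right)^{2} = \left(-93 + \frac{\sqrt{223}}{2}\right)^{2}$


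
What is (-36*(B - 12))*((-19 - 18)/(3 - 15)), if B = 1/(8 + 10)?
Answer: 7955/6 ≈ 1325.8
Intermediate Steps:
B = 1/18 ≈ 0.055556
(-36*(B - 12))*((-19 - 18)/(3 - 15)) = (-36*(1/18 - 12))*((-19 - 18)/(3 - 15)) = (-36*(-215/18))*(-37/(-12)) = 430*(-37*(-1/12)) = 430*(37/12) = 7955/6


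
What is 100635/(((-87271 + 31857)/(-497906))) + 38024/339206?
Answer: 607018544172707/671312903 ≈ 9.0423e+5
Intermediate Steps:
100635/(((-87271 + 31857)/(-497906))) + 38024/339206 = 100635/((-55414*(-1/497906))) + 38024*(1/339206) = 100635/(27707/248953) + 2716/24229 = 100635*(248953/27707) + 2716/24229 = 25053385155/27707 + 2716/24229 = 607018544172707/671312903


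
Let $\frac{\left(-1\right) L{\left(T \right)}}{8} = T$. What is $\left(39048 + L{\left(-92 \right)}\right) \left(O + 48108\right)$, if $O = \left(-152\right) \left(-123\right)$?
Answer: $2657730336$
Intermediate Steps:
$O = 18696$
$L{\left(T \right)} = - 8 T$
$\left(39048 + L{\left(-92 \right)}\right) \left(O + 48108\right) = \left(39048 - -736\right) \left(18696 + 48108\right) = \left(39048 + 736\right) 66804 = 39784 \cdot 66804 = 2657730336$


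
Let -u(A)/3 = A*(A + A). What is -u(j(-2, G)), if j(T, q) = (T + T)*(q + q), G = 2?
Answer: 1536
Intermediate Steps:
j(T, q) = 4*T*q (j(T, q) = (2*T)*(2*q) = 4*T*q)
u(A) = -6*A² (u(A) = -3*A*(A + A) = -3*A*2*A = -6*A²)
-u(j(-2, G)) = -(-6)*(4*(-2)*2)² = -(-6)*(-16)² = -(-6)*256 = -1*(-1536) = 1536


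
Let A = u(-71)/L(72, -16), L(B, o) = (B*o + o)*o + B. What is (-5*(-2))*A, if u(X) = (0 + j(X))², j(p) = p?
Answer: 5041/1876 ≈ 2.6871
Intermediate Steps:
L(B, o) = B + o*(o + B*o) (L(B, o) = (o + B*o)*o + B = o*(o + B*o) + B = B + o*(o + B*o))
u(X) = X² (u(X) = (0 + X)² = X²)
A = 5041/18760 (A = (-71)²/(72 + (-16)² + 72*(-16)²) = 5041/(72 + 256 + 72*256) = 5041/(72 + 256 + 18432) = 5041/18760 ≈ 0.26871)
(-5*(-2))*A = -5*(-2)*(5041/18760) = 10*(5041/18760) = 5041/1876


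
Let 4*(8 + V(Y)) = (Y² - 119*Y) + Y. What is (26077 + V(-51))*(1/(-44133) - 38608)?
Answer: -192360307624175/176532 ≈ -1.0897e+9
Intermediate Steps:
V(Y) = -8 - 59*Y/2 + Y²/4 (V(Y) = -8 + ((Y² - 119*Y) + Y)/4 = -8 + (Y² - 118*Y)/4 = -8 + (-59*Y/2 + Y²/4) = -8 - 59*Y/2 + Y²/4)
(26077 + V(-51))*(1/(-44133) - 38608) = (26077 + (-8 - 59/2*(-51) + (¼)*(-51)²))*(1/(-44133) - 38608) = (26077 + (-8 + 3009/2 + (¼)*2601))*(-1/44133 - 38608) = (26077 + (-8 + 3009/2 + 2601/4))*(-1703886865/44133) = (26077 + 8587/4)*(-1703886865/44133) = (112895/4)*(-1703886865/44133) = -192360307624175/176532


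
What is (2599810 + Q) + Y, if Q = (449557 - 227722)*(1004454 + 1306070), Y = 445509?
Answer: 512558136859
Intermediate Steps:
Q = 512555091540 (Q = 221835*2310524 = 512555091540)
(2599810 + Q) + Y = (2599810 + 512555091540) + 445509 = 512557691350 + 445509 = 512558136859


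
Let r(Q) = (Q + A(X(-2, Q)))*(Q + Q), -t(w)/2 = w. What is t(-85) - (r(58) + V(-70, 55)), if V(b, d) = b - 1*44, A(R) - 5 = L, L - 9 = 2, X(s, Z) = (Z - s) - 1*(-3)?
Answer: -8300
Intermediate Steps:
t(w) = -2*w
X(s, Z) = 3 + Z - s (X(s, Z) = (Z - s) + 3 = 3 + Z - s)
L = 11 (L = 9 + 2 = 11)
A(R) = 16 (A(R) = 5 + 11 = 16)
V(b, d) = -44 + b (V(b, d) = b - 44 = -44 + b)
r(Q) = 2*Q*(16 + Q) (r(Q) = (Q + 16)*(Q + Q) = (16 + Q)*(2*Q) = 2*Q*(16 + Q))
t(-85) - (r(58) + V(-70, 55)) = -2*(-85) - (2*58*(16 + 58) + (-44 - 70)) = 170 - (2*58*74 - 114) = 170 - (8584 - 114) = 170 - 1*8470 = 170 - 8470 = -8300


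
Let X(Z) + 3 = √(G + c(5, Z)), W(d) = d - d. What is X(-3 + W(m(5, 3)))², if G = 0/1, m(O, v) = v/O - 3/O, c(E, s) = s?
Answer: (3 - I*√3)² ≈ 6.0 - 10.392*I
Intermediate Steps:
m(O, v) = -3/O + v/O
G = 0 (G = 0*1 = 0)
W(d) = 0
X(Z) = -3 + √Z (X(Z) = -3 + √(0 + Z) = -3 + √Z)
X(-3 + W(m(5, 3)))² = (-3 + √(-3 + 0))² = (-3 + √(-3))² = (-3 + I*√3)²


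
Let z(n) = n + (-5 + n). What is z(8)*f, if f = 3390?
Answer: 37290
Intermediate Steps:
z(n) = -5 + 2*n
z(8)*f = (-5 + 2*8)*3390 = (-5 + 16)*3390 = 11*3390 = 37290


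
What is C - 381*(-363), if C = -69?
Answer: 138234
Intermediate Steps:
C - 381*(-363) = -69 - 381*(-363) = -69 + 138303 = 138234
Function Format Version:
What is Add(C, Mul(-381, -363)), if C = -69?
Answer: 138234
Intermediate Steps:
Add(C, Mul(-381, -363)) = Add(-69, Mul(-381, -363)) = Add(-69, 138303) = 138234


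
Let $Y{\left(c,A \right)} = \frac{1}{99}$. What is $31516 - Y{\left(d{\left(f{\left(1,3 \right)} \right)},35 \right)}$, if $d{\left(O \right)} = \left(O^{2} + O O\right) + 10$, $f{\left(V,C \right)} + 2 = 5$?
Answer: $\frac{3120083}{99} \approx 31516.0$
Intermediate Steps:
$f{\left(V,C \right)} = 3$ ($f{\left(V,C \right)} = -2 + 5 = 3$)
$d{\left(O \right)} = 10 + 2 O^{2}$ ($d{\left(O \right)} = \left(O^{2} + O^{2}\right) + 10 = 2 O^{2} + 10 = 10 + 2 O^{2}$)
$Y{\left(c,A \right)} = \frac{1}{99}$
$31516 - Y{\left(d{\left(f{\left(1,3 \right)} \right)},35 \right)} = 31516 - \frac{1}{99} = \frac{3120083}{99}$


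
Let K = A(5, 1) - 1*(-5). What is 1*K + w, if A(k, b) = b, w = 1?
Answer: 7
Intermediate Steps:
K = 6 (K = 1 - 1*(-5) = 1 + 5 = 6)
1*K + w = 1*6 + 1 = 6 + 1 = 7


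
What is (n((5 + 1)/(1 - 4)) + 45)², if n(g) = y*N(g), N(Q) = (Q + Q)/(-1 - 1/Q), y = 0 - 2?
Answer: 841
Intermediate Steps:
y = -2
N(Q) = 2*Q/(-1 - 1/Q) (N(Q) = (2*Q)/(-1 - 1/Q) = 2*Q/(-1 - 1/Q))
n(g) = 4*g²/(1 + g) (n(g) = -(-4)*g²/(1 + g) = 4*g²/(1 + g))
(n((5 + 1)/(1 - 4)) + 45)² = (4*((5 + 1)/(1 - 4))²/(1 + (5 + 1)/(1 - 4)) + 45)² = (4*(6/(-3))²/(1 + 6/(-3)) + 45)² = (4*(6*(-⅓))²/(1 + 6*(-⅓)) + 45)² = (4*(-2)²/(1 - 2) + 45)² = (4*4/(-1) + 45)² = (4*4*(-1) + 45)² = (-16 + 45)² = 29² = 841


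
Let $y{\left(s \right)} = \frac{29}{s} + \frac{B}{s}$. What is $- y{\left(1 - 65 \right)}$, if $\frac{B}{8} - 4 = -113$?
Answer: $- \frac{843}{64} \approx -13.172$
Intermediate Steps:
$B = -872$ ($B = 32 + 8 \left(-113\right) = 32 - 904 = -872$)
$y{\left(s \right)} = - \frac{843}{s}$ ($y{\left(s \right)} = \frac{29}{s} - \frac{872}{s} = - \frac{843}{s}$)
$- y{\left(1 - 65 \right)} = - \frac{-843}{1 - 65} = - \frac{-843}{-64} = - \frac{\left(-843\right) \left(-1\right)}{64} = \left(-1\right) \frac{843}{64} = - \frac{843}{64}$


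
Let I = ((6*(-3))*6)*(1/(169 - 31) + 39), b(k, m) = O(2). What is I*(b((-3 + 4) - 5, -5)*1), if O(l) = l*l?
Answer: -387576/23 ≈ -16851.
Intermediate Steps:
O(l) = l**2
b(k, m) = 4 (b(k, m) = 2**2 = 4)
I = -96894/23 (I = (-18*6)*(1/138 + 39) = -108*(1/138 + 39) = -108*5383/138 = -96894/23 ≈ -4212.8)
I*(b((-3 + 4) - 5, -5)*1) = -387576/23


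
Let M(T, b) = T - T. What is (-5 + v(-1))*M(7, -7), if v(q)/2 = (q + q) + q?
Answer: 0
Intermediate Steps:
M(T, b) = 0
v(q) = 6*q (v(q) = 2*((q + q) + q) = 2*(2*q + q) = 2*(3*q) = 6*q)
(-5 + v(-1))*M(7, -7) = (-5 + 6*(-1))*0 = (-5 - 6)*0 = -11*0 = 0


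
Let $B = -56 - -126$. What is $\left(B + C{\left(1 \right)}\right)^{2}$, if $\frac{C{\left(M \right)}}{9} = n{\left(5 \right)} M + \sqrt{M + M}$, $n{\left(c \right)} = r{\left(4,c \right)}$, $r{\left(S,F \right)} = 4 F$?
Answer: $62662 + 4500 \sqrt{2} \approx 69026.0$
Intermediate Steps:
$B = 70$ ($B = -56 + 126 = 70$)
$n{\left(c \right)} = 4 c$
$C{\left(M \right)} = 180 M + 9 \sqrt{2} \sqrt{M}$ ($C{\left(M \right)} = 9 \left(4 \cdot 5 M + \sqrt{M + M}\right) = 9 \left(20 M + \sqrt{2 M}\right) = 9 \left(20 M + \sqrt{2} \sqrt{M}\right) = 180 M + 9 \sqrt{2} \sqrt{M}$)
$\left(B + C{\left(1 \right)}\right)^{2} = \left(70 + \left(180 \cdot 1 + 9 \sqrt{2} \sqrt{1}\right)\right)^{2} = \left(70 + \left(180 + 9 \sqrt{2} \cdot 1\right)\right)^{2} = \left(70 + \left(180 + 9 \sqrt{2}\right)\right)^{2} = \left(250 + 9 \sqrt{2}\right)^{2}$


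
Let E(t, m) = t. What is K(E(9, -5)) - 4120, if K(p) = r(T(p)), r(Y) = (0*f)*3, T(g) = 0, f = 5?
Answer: -4120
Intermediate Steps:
r(Y) = 0 (r(Y) = (0*5)*3 = 0*3 = 0)
K(p) = 0
K(E(9, -5)) - 4120 = 0 - 4120 = -4120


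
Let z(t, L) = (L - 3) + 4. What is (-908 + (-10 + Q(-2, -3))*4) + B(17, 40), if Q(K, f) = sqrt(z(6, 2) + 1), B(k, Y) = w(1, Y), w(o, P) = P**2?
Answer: 660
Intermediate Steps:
z(t, L) = 1 + L (z(t, L) = (-3 + L) + 4 = 1 + L)
B(k, Y) = Y**2
Q(K, f) = 2 (Q(K, f) = sqrt((1 + 2) + 1) = sqrt(3 + 1) = sqrt(4) = 2)
(-908 + (-10 + Q(-2, -3))*4) + B(17, 40) = (-908 + (-10 + 2)*4) + 40**2 = (-908 - 8*4) + 1600 = (-908 - 32) + 1600 = -940 + 1600 = 660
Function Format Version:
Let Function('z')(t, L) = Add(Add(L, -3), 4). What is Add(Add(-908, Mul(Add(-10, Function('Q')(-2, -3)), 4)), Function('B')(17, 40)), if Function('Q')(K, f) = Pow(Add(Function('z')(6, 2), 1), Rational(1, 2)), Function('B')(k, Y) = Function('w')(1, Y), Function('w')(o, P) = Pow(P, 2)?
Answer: 660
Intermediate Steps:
Function('z')(t, L) = Add(1, L) (Function('z')(t, L) = Add(Add(-3, L), 4) = Add(1, L))
Function('B')(k, Y) = Pow(Y, 2)
Function('Q')(K, f) = 2 (Function('Q')(K, f) = Pow(Add(Add(1, 2), 1), Rational(1, 2)) = Pow(Add(3, 1), Rational(1, 2)) = Pow(4, Rational(1, 2)) = 2)
Add(Add(-908, Mul(Add(-10, Function('Q')(-2, -3)), 4)), Function('B')(17, 40)) = Add(Add(-908, Mul(Add(-10, 2), 4)), Pow(40, 2)) = Add(Add(-908, Mul(-8, 4)), 1600) = Add(Add(-908, -32), 1600) = Add(-940, 1600) = 660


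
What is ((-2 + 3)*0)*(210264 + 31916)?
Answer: 0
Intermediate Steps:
((-2 + 3)*0)*(210264 + 31916) = (1*0)*242180 = 0*242180 = 0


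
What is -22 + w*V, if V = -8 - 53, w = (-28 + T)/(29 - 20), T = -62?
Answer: 588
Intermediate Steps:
w = -10 (w = (-28 - 62)/(29 - 20) = -90/9 = -90*⅑ = -10)
V = -61
-22 + w*V = -22 - 10*(-61) = -22 + 610 = 588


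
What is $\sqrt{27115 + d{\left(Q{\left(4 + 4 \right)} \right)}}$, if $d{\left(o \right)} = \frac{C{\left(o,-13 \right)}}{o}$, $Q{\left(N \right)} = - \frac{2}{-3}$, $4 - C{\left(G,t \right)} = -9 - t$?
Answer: $\sqrt{27115} \approx 164.67$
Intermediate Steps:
$C{\left(G,t \right)} = 13 + t$ ($C{\left(G,t \right)} = 4 - \left(-9 - t\right) = 4 + \left(9 + t\right) = 13 + t$)
$Q{\left(N \right)} = \frac{2}{3}$ ($Q{\left(N \right)} = \left(-2\right) \left(- \frac{1}{3}\right) = \frac{2}{3}$)
$d{\left(o \right)} = 0$ ($d{\left(o \right)} = \frac{13 - 13}{o} = \frac{0}{o} = 0$)
$\sqrt{27115 + d{\left(Q{\left(4 + 4 \right)} \right)}} = \sqrt{27115 + 0} = \sqrt{27115}$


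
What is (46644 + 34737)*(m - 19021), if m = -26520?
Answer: -3706172121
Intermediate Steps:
(46644 + 34737)*(m - 19021) = (46644 + 34737)*(-26520 - 19021) = 81381*(-45541) = -3706172121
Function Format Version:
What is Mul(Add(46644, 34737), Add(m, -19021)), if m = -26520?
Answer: -3706172121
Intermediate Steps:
Mul(Add(46644, 34737), Add(m, -19021)) = Mul(Add(46644, 34737), Add(-26520, -19021)) = Mul(81381, -45541) = -3706172121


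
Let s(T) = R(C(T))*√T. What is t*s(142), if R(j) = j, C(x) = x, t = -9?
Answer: -1278*√142 ≈ -15229.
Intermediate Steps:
s(T) = T^(3/2) (s(T) = T*√T = T^(3/2))
t*s(142) = -1278*√142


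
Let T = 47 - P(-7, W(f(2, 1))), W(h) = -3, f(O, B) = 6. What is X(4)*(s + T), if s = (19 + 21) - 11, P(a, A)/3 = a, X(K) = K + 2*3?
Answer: 970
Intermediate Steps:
X(K) = 6 + K (X(K) = K + 6 = 6 + K)
P(a, A) = 3*a
s = 29 (s = 40 - 11 = 29)
T = 68 (T = 47 - 3*(-7) = 47 - 1*(-21) = 47 + 21 = 68)
X(4)*(s + T) = (6 + 4)*(29 + 68) = 10*97 = 970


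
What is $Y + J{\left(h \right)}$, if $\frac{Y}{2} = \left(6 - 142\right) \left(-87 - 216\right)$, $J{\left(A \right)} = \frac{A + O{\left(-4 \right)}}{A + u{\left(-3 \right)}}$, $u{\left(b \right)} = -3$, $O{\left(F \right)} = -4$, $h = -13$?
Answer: $\frac{1318673}{16} \approx 82417.0$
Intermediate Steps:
$J{\left(A \right)} = \frac{-4 + A}{-3 + A}$ ($J{\left(A \right)} = \frac{A - 4}{A - 3} = \frac{-4 + A}{-3 + A}$)
$Y = 82416$ ($Y = 2 \left(6 - 142\right) \left(-87 - 216\right) = 2 \left(\left(-136\right) \left(-303\right)\right) = 2 \cdot 41208 = 82416$)
$Y + J{\left(h \right)} = 82416 + \frac{-4 - 13}{-3 - 13} = 82416 + \frac{1}{-16} \left(-17\right) = 82416 - - \frac{17}{16} = 82416 + \frac{17}{16} = \frac{1318673}{16}$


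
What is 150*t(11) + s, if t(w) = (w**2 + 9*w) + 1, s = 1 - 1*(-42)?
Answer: 33193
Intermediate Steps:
s = 43 (s = 1 + 42 = 43)
t(w) = 1 + w**2 + 9*w
150*t(11) + s = 150*(1 + 11**2 + 9*11) + 43 = 150*(1 + 121 + 99) + 43 = 150*221 + 43 = 33150 + 43 = 33193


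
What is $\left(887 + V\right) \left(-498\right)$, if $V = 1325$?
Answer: $-1101576$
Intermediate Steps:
$\left(887 + V\right) \left(-498\right) = \left(887 + 1325\right) \left(-498\right) = 2212 \left(-498\right) = -1101576$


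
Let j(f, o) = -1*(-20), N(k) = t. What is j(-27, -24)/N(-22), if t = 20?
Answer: 1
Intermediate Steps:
N(k) = 20
j(f, o) = 20
j(-27, -24)/N(-22) = 20/20 = 20*(1/20) = 1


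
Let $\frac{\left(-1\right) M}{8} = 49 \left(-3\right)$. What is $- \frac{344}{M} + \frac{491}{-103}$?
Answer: $- \frac{76606}{15141} \approx -5.0595$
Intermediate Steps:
$M = 1176$ ($M = - 8 \cdot 49 \left(-3\right) = \left(-8\right) \left(-147\right) = 1176$)
$- \frac{344}{M} + \frac{491}{-103} = - \frac{344}{1176} + \frac{491}{-103} = \left(-344\right) \frac{1}{1176} + 491 \left(- \frac{1}{103}\right) = - \frac{43}{147} - \frac{491}{103} = - \frac{76606}{15141}$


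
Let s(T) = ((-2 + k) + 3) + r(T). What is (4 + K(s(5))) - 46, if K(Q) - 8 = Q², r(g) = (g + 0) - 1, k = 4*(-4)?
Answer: 87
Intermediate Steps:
k = -16
r(g) = -1 + g (r(g) = g - 1 = -1 + g)
s(T) = -16 + T (s(T) = ((-2 - 16) + 3) + (-1 + T) = (-18 + 3) + (-1 + T) = -15 + (-1 + T) = -16 + T)
K(Q) = 8 + Q²
(4 + K(s(5))) - 46 = (4 + (8 + (-16 + 5)²)) - 46 = (4 + (8 + (-11)²)) - 46 = (4 + (8 + 121)) - 46 = (4 + 129) - 46 = 133 - 46 = 87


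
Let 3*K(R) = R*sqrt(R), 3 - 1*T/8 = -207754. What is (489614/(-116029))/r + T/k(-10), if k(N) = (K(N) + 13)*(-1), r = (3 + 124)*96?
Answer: -137544435030455215/1783135528464 - 49861680*I*sqrt(10)/2521 ≈ -77136.0 - 62545.0*I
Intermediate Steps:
T = 1662056 (T = 24 - 8*(-207754) = 24 + 1662032 = 1662056)
K(R) = R**(3/2)/3 (K(R) = (R*sqrt(R))/3 = R**(3/2)/3)
r = 12192 (r = 127*96 = 12192)
k(N) = -13 - N**(3/2)/3 (k(N) = (N**(3/2)/3 + 13)*(-1) = (13 + N**(3/2)/3)*(-1) = -13 - N**(3/2)/3)
(489614/(-116029))/r + T/k(-10) = (489614/(-116029))/12192 + 1662056/(-13 - (-10)*I*sqrt(10)/3) = (489614*(-1/116029))*(1/12192) + 1662056/(-13 - (-10)*I*sqrt(10)/3) = -489614/116029*1/12192 + 1662056/(-13 + 10*I*sqrt(10)/3) = -244807/707312784 + 1662056/(-13 + 10*I*sqrt(10)/3)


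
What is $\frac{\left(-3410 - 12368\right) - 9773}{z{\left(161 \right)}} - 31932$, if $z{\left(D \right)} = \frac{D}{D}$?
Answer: $-57483$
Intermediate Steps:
$z{\left(D \right)} = 1$
$\frac{\left(-3410 - 12368\right) - 9773}{z{\left(161 \right)}} - 31932 = \frac{\left(-3410 - 12368\right) - 9773}{1} - 31932 = \left(-15778 - 9773\right) 1 - 31932 = \left(-25551\right) 1 - 31932 = -25551 - 31932 = -57483$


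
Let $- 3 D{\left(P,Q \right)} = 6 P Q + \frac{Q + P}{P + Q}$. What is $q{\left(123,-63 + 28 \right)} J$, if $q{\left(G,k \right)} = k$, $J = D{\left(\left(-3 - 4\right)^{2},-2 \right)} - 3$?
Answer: $- \frac{20230}{3} \approx -6743.3$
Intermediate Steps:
$D{\left(P,Q \right)} = - \frac{1}{3} - 2 P Q$ ($D{\left(P,Q \right)} = - \frac{6 P Q + \frac{Q + P}{P + Q}}{3} = - \frac{6 P Q + \frac{P + Q}{P + Q}}{3} = - \frac{6 P Q + 1}{3} = - \frac{1 + 6 P Q}{3} = - \frac{1}{3} - 2 P Q$)
$J = \frac{578}{3}$ ($J = \left(- \frac{1}{3} - 2 \left(-3 - 4\right)^{2} \left(-2\right)\right) - 3 = \left(- \frac{1}{3} - 2 \left(-7\right)^{2} \left(-2\right)\right) - 3 = \left(- \frac{1}{3} - 98 \left(-2\right)\right) - 3 = \left(- \frac{1}{3} + 196\right) - 3 = \frac{587}{3} - 3 = \frac{578}{3} \approx 192.67$)
$q{\left(123,-63 + 28 \right)} J = \left(-63 + 28\right) \frac{578}{3} = \left(-35\right) \frac{578}{3} = - \frac{20230}{3}$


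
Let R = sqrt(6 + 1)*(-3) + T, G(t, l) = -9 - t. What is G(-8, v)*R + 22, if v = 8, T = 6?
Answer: 16 + 3*sqrt(7) ≈ 23.937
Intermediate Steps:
R = 6 - 3*sqrt(7) (R = sqrt(6 + 1)*(-3) + 6 = sqrt(7)*(-3) + 6 = -3*sqrt(7) + 6 = 6 - 3*sqrt(7) ≈ -1.9373)
G(-8, v)*R + 22 = (-9 - 1*(-8))*(6 - 3*sqrt(7)) + 22 = (-9 + 8)*(6 - 3*sqrt(7)) + 22 = -(6 - 3*sqrt(7)) + 22 = (-6 + 3*sqrt(7)) + 22 = 16 + 3*sqrt(7)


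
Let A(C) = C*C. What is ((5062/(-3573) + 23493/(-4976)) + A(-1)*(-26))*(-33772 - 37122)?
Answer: 20254041798703/8889624 ≈ 2.2784e+6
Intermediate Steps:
A(C) = C**2
((5062/(-3573) + 23493/(-4976)) + A(-1)*(-26))*(-33772 - 37122) = ((5062/(-3573) + 23493/(-4976)) + (-1)**2*(-26))*(-33772 - 37122) = ((5062*(-1/3573) + 23493*(-1/4976)) + 1*(-26))*(-70894) = ((-5062/3573 - 23493/4976) - 26)*(-70894) = (-109129001/17779248 - 26)*(-70894) = -571389449/17779248*(-70894) = 20254041798703/8889624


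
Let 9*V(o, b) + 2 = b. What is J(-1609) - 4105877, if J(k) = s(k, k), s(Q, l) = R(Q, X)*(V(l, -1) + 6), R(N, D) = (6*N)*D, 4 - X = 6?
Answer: -3996465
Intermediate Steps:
X = -2 (X = 4 - 1*6 = 4 - 6 = -2)
V(o, b) = -2/9 + b/9
R(N, D) = 6*D*N
s(Q, l) = -68*Q (s(Q, l) = (6*(-2)*Q)*((-2/9 + (⅑)*(-1)) + 6) = (-12*Q)*((-2/9 - ⅑) + 6) = (-12*Q)*(-⅓ + 6) = -12*Q*(17/3) = -68*Q)
J(k) = -68*k
J(-1609) - 4105877 = -68*(-1609) - 4105877 = 109412 - 4105877 = -3996465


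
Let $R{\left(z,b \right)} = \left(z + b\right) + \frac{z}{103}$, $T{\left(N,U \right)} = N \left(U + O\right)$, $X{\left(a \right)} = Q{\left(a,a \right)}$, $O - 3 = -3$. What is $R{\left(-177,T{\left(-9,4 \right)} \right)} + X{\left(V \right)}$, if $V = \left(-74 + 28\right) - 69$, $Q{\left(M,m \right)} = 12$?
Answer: $- \frac{20880}{103} \approx -202.72$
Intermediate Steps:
$O = 0$ ($O = 3 - 3 = 0$)
$V = -115$ ($V = -46 - 69 = -115$)
$X{\left(a \right)} = 12$
$T{\left(N,U \right)} = N U$ ($T{\left(N,U \right)} = N \left(U + 0\right) = N U$)
$R{\left(z,b \right)} = b + \frac{104 z}{103}$ ($R{\left(z,b \right)} = \left(b + z\right) + z \frac{1}{103} = \left(b + z\right) + \frac{z}{103} = b + \frac{104 z}{103}$)
$R{\left(-177,T{\left(-9,4 \right)} \right)} + X{\left(V \right)} = \left(\left(-9\right) 4 + \frac{104}{103} \left(-177\right)\right) + 12 = \left(-36 - \frac{18408}{103}\right) + 12 = - \frac{22116}{103} + 12 = - \frac{20880}{103}$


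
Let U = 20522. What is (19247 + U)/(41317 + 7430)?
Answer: 39769/48747 ≈ 0.81582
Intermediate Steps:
(19247 + U)/(41317 + 7430) = (19247 + 20522)/(41317 + 7430) = 39769/48747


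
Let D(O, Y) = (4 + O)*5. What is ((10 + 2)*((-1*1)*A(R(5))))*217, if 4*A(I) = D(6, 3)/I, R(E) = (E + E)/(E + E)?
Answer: -32550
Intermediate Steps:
D(O, Y) = 20 + 5*O
R(E) = 1 (R(E) = (2*E)/((2*E)) = (2*E)*(1/(2*E)) = 1)
A(I) = 25/(2*I) (A(I) = ((20 + 5*6)/I)/4 = ((20 + 30)/I)/4 = (50/I)/4 = 25/(2*I))
((10 + 2)*((-1*1)*A(R(5))))*217 = ((10 + 2)*((-1*1)*((25/2)/1)))*217 = (12*(-25/2))*217 = -150*217 = -32550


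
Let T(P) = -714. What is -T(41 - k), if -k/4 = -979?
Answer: 714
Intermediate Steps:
k = 3916 (k = -4*(-979) = 3916)
-T(41 - k) = -1*(-714) = 714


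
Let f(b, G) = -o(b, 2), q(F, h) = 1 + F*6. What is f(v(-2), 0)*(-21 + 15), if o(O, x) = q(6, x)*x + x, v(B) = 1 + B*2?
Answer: 456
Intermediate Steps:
v(B) = 1 + 2*B
q(F, h) = 1 + 6*F
o(O, x) = 38*x (o(O, x) = (1 + 6*6)*x + x = (1 + 36)*x + x = 37*x + x = 38*x)
f(b, G) = -76 (f(b, G) = -38*2 = -1*76 = -76)
f(v(-2), 0)*(-21 + 15) = -76*(-21 + 15) = -76*(-6) = 456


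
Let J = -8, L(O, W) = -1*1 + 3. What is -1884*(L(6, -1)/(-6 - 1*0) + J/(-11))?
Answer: -8164/11 ≈ -742.18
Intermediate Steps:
L(O, W) = 2 (L(O, W) = -1 + 3 = 2)
-1884*(L(6, -1)/(-6 - 1*0) + J/(-11)) = -1884*(2/(-6 - 1*0) - 8/(-11)) = -1884*(2/(-6 + 0) - 8*(-1/11)) = -1884*(2/(-6) + 8/11) = -1884*(2*(-⅙) + 8/11) = -1884*(-⅓ + 8/11) = -1884*13/33 = -8164/11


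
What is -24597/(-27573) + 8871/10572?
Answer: 56071063/32389084 ≈ 1.7312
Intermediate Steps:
-24597/(-27573) + 8871/10572 = -24597*(-1/27573) + 8871*(1/10572) = 8199/9191 + 2957/3524 = 56071063/32389084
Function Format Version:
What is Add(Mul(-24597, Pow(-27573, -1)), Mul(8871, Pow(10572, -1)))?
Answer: Rational(56071063, 32389084) ≈ 1.7312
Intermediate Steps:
Add(Mul(-24597, Pow(-27573, -1)), Mul(8871, Pow(10572, -1))) = Add(Mul(-24597, Rational(-1, 27573)), Mul(8871, Rational(1, 10572))) = Add(Rational(8199, 9191), Rational(2957, 3524)) = Rational(56071063, 32389084)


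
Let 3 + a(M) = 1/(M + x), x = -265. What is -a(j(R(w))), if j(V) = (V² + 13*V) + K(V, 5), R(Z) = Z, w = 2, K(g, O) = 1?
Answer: 703/234 ≈ 3.0043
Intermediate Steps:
j(V) = 1 + V² + 13*V (j(V) = (V² + 13*V) + 1 = 1 + V² + 13*V)
a(M) = -3 + 1/(-265 + M) (a(M) = -3 + 1/(M - 265) = -3 + 1/(-265 + M))
-a(j(R(w))) = -(796 - 3*(1 + 2² + 13*2))/(-265 + (1 + 2² + 13*2)) = -(796 - 3*(1 + 4 + 26))/(-265 + (1 + 4 + 26)) = -(796 - 3*31)/(-265 + 31) = -(796 - 93)/(-234) = -(-1)*703/234 = -1*(-703/234) = 703/234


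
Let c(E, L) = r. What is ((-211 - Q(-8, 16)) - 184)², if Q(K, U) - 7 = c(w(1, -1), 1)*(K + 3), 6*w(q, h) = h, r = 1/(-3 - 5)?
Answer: 10374841/64 ≈ 1.6211e+5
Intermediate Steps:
r = -⅛ (r = 1/(-8) = -⅛ ≈ -0.12500)
w(q, h) = h/6
c(E, L) = -⅛
Q(K, U) = 53/8 - K/8 (Q(K, U) = 7 - (K + 3)/8 = 7 - (3 + K)/8 = 7 + (-3/8 - K/8) = 53/8 - K/8)
((-211 - Q(-8, 16)) - 184)² = ((-211 - (53/8 - ⅛*(-8))) - 184)² = ((-211 - (53/8 + 1)) - 184)² = ((-211 - 1*61/8) - 184)² = ((-211 - 61/8) - 184)² = (-1749/8 - 184)² = (-3221/8)² = 10374841/64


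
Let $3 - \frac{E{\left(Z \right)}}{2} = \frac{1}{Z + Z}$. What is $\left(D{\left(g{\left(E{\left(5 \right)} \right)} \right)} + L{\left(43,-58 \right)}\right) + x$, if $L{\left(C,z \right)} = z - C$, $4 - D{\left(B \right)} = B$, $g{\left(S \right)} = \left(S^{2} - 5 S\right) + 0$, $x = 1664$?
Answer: $\frac{39059}{25} \approx 1562.4$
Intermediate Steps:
$E{\left(Z \right)} = 6 - \frac{1}{Z}$ ($E{\left(Z \right)} = 6 - \frac{2}{Z + Z} = 6 - \frac{2}{2 Z} = 6 - 2 \frac{1}{2 Z} = 6 - \frac{1}{Z}$)
$g{\left(S \right)} = S^{2} - 5 S$
$D{\left(B \right)} = 4 - B$
$\left(D{\left(g{\left(E{\left(5 \right)} \right)} \right)} + L{\left(43,-58 \right)}\right) + x = \left(\left(4 - \left(6 - \frac{1}{5}\right) \left(-5 + \left(6 - \frac{1}{5}\right)\right)\right) - 101\right) + 1664 = \left(\left(4 - \frac{29 \left(-5 + \frac{29}{5}\right)}{5}\right) - 101\right) + 1664 = \left(\left(4 - \frac{29}{5} \cdot \frac{4}{5}\right) - 101\right) + 1664 = \left(\left(4 - \frac{116}{25}\right) - 101\right) + 1664 = \left(- \frac{16}{25} - 101\right) + 1664 = - \frac{2541}{25} + 1664 = \frac{39059}{25}$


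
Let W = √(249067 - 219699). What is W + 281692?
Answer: 281692 + 2*√7342 ≈ 2.8186e+5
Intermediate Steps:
W = 2*√7342 (W = √29368 = 2*√7342 ≈ 171.37)
W + 281692 = 2*√7342 + 281692 = 281692 + 2*√7342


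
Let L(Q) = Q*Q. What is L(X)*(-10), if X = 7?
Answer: -490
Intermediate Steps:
L(Q) = Q²
L(X)*(-10) = 7²*(-10) = 49*(-10) = -490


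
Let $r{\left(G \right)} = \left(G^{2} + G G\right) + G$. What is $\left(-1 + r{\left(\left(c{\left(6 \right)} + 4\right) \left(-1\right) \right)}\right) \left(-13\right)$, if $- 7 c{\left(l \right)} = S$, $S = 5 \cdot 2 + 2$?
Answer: $- \frac{4563}{49} \approx -93.122$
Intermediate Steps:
$S = 12$ ($S = 10 + 2 = 12$)
$c{\left(l \right)} = - \frac{12}{7}$ ($c{\left(l \right)} = \left(- \frac{1}{7}\right) 12 = - \frac{12}{7}$)
$r{\left(G \right)} = G + 2 G^{2}$ ($r{\left(G \right)} = \left(G^{2} + G^{2}\right) + G = 2 G^{2} + G = G + 2 G^{2}$)
$\left(-1 + r{\left(\left(c{\left(6 \right)} + 4\right) \left(-1\right) \right)}\right) \left(-13\right) = \left(-1 + \left(- \frac{12}{7} + 4\right) \left(-1\right) \left(1 + 2 \left(- \frac{12}{7} + 4\right) \left(-1\right)\right)\right) \left(-13\right) = \left(-1 + \frac{16}{7} \left(-1\right) \left(1 + 2 \cdot \frac{16}{7} \left(-1\right)\right)\right) \left(-13\right) = \left(-1 - \frac{16 \left(1 + 2 \left(- \frac{16}{7}\right)\right)}{7}\right) \left(-13\right) = \left(-1 - \frac{16 \left(1 - \frac{32}{7}\right)}{7}\right) \left(-13\right) = \left(-1 - - \frac{400}{49}\right) \left(-13\right) = \left(-1 + \frac{400}{49}\right) \left(-13\right) = \frac{351}{49} \left(-13\right) = - \frac{4563}{49}$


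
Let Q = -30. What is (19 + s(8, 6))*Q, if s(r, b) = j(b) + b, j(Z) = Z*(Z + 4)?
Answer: -2550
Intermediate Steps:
j(Z) = Z*(4 + Z)
s(r, b) = b + b*(4 + b) (s(r, b) = b*(4 + b) + b = b + b*(4 + b))
(19 + s(8, 6))*Q = (19 + 6*(5 + 6))*(-30) = (19 + 6*11)*(-30) = (19 + 66)*(-30) = 85*(-30) = -2550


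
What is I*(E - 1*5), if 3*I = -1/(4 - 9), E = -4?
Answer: -3/5 ≈ -0.60000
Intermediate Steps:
I = 1/15 (I = (-1/(4 - 9))/3 = (-1/(-5))/3 = (-1*(-1/5))/3 = (1/3)*(1/5) = 1/15 ≈ 0.066667)
I*(E - 1*5) = (-4 - 1*5)/15 = (-4 - 5)/15 = (1/15)*(-9) = -3/5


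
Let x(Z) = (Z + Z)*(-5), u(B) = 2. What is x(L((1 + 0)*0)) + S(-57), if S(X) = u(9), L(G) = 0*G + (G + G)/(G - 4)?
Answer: 2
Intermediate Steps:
L(G) = 2*G/(-4 + G) (L(G) = 0 + (2*G)/(-4 + G) = 0 + 2*G/(-4 + G) = 2*G/(-4 + G))
S(X) = 2
x(Z) = -10*Z (x(Z) = (2*Z)*(-5) = -10*Z)
x(L((1 + 0)*0)) + S(-57) = -20*(1 + 0)*0/(-4 + (1 + 0)*0) + 2 = -20*1*0/(-4 + 1*0) + 2 = -20*0/(-4 + 0) + 2 = -20*0/(-4) + 2 = -20*0*(-1)/4 + 2 = -10*0 + 2 = 0 + 2 = 2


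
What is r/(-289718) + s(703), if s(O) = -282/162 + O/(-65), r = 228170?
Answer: -20072971/1504305 ≈ -13.344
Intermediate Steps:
s(O) = -47/27 - O/65 (s(O) = -282*1/162 + O*(-1/65) = -47/27 - O/65)
r/(-289718) + s(703) = 228170/(-289718) + (-47/27 - 1/65*703) = 228170*(-1/289718) + (-47/27 - 703/65) = -114085/144859 - 22036/1755 = -20072971/1504305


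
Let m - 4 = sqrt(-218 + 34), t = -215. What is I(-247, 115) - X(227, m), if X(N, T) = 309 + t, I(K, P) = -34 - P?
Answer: -243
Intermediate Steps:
m = 4 + 2*I*sqrt(46) (m = 4 + sqrt(-218 + 34) = 4 + sqrt(-184) = 4 + 2*I*sqrt(46) ≈ 4.0 + 13.565*I)
X(N, T) = 94 (X(N, T) = 309 - 215 = 94)
I(-247, 115) - X(227, m) = (-34 - 1*115) - 1*94 = (-34 - 115) - 94 = -149 - 94 = -243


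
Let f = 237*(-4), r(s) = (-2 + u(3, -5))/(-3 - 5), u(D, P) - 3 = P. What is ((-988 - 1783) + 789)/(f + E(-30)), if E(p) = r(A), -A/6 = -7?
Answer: 3964/1895 ≈ 2.0918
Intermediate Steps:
u(D, P) = 3 + P
A = 42 (A = -6*(-7) = 42)
r(s) = ½ (r(s) = (-2 + (3 - 5))/(-3 - 5) = (-2 - 2)/(-8) = -4*(-⅛) = ½)
f = -948
E(p) = ½
((-988 - 1783) + 789)/(f + E(-30)) = ((-988 - 1783) + 789)/(-948 + ½) = (-2771 + 789)/(-1895/2) = -1982*(-2/1895) = 3964/1895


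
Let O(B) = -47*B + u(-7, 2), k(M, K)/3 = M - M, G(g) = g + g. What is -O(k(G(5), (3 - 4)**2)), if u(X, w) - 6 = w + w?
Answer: -10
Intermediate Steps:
u(X, w) = 6 + 2*w (u(X, w) = 6 + (w + w) = 6 + 2*w)
G(g) = 2*g
k(M, K) = 0 (k(M, K) = 3*(M - M) = 3*0 = 0)
O(B) = 10 - 47*B (O(B) = -47*B + (6 + 2*2) = -47*B + (6 + 4) = -47*B + 10 = 10 - 47*B)
-O(k(G(5), (3 - 4)**2)) = -(10 - 47*0) = -(10 + 0) = -1*10 = -10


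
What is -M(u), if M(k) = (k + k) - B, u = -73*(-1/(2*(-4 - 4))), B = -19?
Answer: -79/8 ≈ -9.8750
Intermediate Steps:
u = -73/16 (u = -73/((-8*(-2))) = -73/16 ≈ -4.5625)
M(k) = 19 + 2*k (M(k) = (k + k) - 1*(-19) = 2*k + 19 = 19 + 2*k)
-M(u) = -(19 + 2*(-73/16)) = -(19 - 73/8) = -1*79/8 = -79/8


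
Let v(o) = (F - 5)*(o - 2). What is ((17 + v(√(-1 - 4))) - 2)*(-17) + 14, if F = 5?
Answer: -241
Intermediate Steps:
v(o) = 0 (v(o) = (5 - 5)*(o - 2) = 0*(-2 + o) = 0)
((17 + v(√(-1 - 4))) - 2)*(-17) + 14 = ((17 + 0) - 2)*(-17) + 14 = (17 - 2)*(-17) + 14 = 15*(-17) + 14 = -255 + 14 = -241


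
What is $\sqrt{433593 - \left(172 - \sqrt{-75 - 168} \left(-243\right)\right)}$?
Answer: $\sqrt{433421 - 2187 i \sqrt{3}} \approx 658.35 - 2.877 i$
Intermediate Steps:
$\sqrt{433593 - \left(172 - \sqrt{-75 - 168} \left(-243\right)\right)} = \sqrt{433593 - \left(172 - \sqrt{-243} \left(-243\right)\right)} = \sqrt{433593 - \left(172 - 9 i \sqrt{3} \left(-243\right)\right)} = \sqrt{433593 - \left(172 + 2187 i \sqrt{3}\right)} = \sqrt{433421 - 2187 i \sqrt{3}}$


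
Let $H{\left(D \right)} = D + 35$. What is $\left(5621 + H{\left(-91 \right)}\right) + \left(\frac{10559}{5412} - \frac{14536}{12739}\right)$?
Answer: $\frac{383726241689}{68943468} \approx 5565.8$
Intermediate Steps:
$H{\left(D \right)} = 35 + D$
$\left(5621 + H{\left(-91 \right)}\right) + \left(\frac{10559}{5412} - \frac{14536}{12739}\right) = \left(5621 + \left(35 - 91\right)\right) + \left(\frac{10559}{5412} - \frac{14536}{12739}\right) = \left(5621 - 56\right) + \left(10559 \cdot \frac{1}{5412} - \frac{14536}{12739}\right) = 5565 + \left(\frac{10559}{5412} - \frac{14536}{12739}\right) = 5565 + \frac{55842269}{68943468} = \frac{383726241689}{68943468}$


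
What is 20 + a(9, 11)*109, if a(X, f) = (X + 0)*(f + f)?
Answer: 21602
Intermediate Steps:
a(X, f) = 2*X*f (a(X, f) = X*(2*f) = 2*X*f)
20 + a(9, 11)*109 = 20 + (2*9*11)*109 = 20 + 198*109 = 20 + 21582 = 21602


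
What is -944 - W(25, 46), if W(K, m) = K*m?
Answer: -2094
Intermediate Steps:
-944 - W(25, 46) = -944 - 25*46 = -944 - 1*1150 = -944 - 1150 = -2094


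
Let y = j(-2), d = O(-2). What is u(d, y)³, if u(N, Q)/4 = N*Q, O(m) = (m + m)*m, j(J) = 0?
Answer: 0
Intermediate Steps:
O(m) = 2*m² (O(m) = (2*m)*m = 2*m²)
d = 8 (d = 2*(-2)² = 2*4 = 8)
y = 0
u(N, Q) = 4*N*Q (u(N, Q) = 4*(N*Q) = 4*N*Q)
u(d, y)³ = (4*8*0)³ = 0³ = 0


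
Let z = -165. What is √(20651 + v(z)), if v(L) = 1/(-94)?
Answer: √182472142/94 ≈ 143.70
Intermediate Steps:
v(L) = -1/94
√(20651 + v(z)) = √(20651 - 1/94) = √(1941193/94) = √182472142/94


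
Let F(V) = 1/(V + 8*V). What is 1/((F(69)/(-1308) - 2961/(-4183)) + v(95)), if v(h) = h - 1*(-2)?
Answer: 72291852/7063482439 ≈ 0.010235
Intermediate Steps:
v(h) = 2 + h (v(h) = h + 2 = 2 + h)
F(V) = 1/(9*V)
1/((F(69)/(-1308) - 2961/(-4183)) + v(95)) = 1/((((⅑)/69)/(-1308) - 2961/(-4183)) + (2 + 95)) = 1/((((⅑)*(1/69))*(-1/1308) - 2961*(-1/4183)) + 97) = 1/(((1/621)*(-1/1308) + 63/89) + 97) = 1/((-1/812268 + 63/89) + 97) = 1/(51172795/72291852 + 97) = 1/(7063482439/72291852) = 72291852/7063482439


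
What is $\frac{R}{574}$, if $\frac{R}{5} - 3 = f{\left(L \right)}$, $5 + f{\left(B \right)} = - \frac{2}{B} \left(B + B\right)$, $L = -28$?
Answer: $- \frac{15}{287} \approx -0.052265$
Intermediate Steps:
$f{\left(B \right)} = -9$ ($f{\left(B \right)} = -5 + - \frac{2}{B} \left(B + B\right) = -5 + - \frac{2}{B} 2 B = -5 - 4 = -9$)
$R = -30$ ($R = 15 + 5 \left(-9\right) = 15 - 45 = -30$)
$\frac{R}{574} = - \frac{30}{574} = \left(-30\right) \frac{1}{574} = - \frac{15}{287}$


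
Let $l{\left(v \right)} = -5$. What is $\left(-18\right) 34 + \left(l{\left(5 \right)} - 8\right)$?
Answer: $-625$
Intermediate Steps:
$\left(-18\right) 34 + \left(l{\left(5 \right)} - 8\right) = \left(-18\right) 34 - 13 = -612 - 13 = -625$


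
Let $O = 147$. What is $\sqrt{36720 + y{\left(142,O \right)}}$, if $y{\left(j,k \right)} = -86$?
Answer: $\sqrt{36634} \approx 191.4$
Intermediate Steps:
$\sqrt{36720 + y{\left(142,O \right)}} = \sqrt{36720 - 86} = \sqrt{36634}$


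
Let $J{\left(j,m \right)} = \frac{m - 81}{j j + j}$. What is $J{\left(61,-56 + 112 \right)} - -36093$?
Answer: $\frac{136503701}{3782} \approx 36093.0$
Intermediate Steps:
$J{\left(j,m \right)} = \frac{-81 + m}{j + j^{2}}$ ($J{\left(j,m \right)} = \frac{-81 + m}{j^{2} + j} = \frac{-81 + m}{j + j^{2}}$)
$J{\left(61,-56 + 112 \right)} - -36093 = \frac{-81 + \left(-56 + 112\right)}{61 \left(1 + 61\right)} - -36093 = \frac{-81 + 56}{61 \cdot 62} + 36093 = \frac{1}{61} \cdot \frac{1}{62} \left(-25\right) + 36093 = - \frac{25}{3782} + 36093 = \frac{136503701}{3782}$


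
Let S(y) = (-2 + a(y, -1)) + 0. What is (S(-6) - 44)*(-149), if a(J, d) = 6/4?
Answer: 13261/2 ≈ 6630.5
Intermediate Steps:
a(J, d) = 3/2 (a(J, d) = 6*(1/4) = 3/2)
S(y) = -1/2 (S(y) = (-2 + 3/2) + 0 = -1/2 + 0 = -1/2)
(S(-6) - 44)*(-149) = (-1/2 - 44)*(-149) = -89/2*(-149) = 13261/2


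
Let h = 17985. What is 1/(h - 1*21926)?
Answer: -1/3941 ≈ -0.00025374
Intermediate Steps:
1/(h - 1*21926) = 1/(17985 - 1*21926) = 1/(17985 - 21926) = 1/(-3941) = -1/3941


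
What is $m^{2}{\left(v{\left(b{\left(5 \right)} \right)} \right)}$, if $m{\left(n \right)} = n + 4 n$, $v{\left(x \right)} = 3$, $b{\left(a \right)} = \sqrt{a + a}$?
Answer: $225$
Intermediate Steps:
$b{\left(a \right)} = \sqrt{2} \sqrt{a}$ ($b{\left(a \right)} = \sqrt{2 a} = \sqrt{2} \sqrt{a}$)
$m{\left(n \right)} = 5 n$
$m^{2}{\left(v{\left(b{\left(5 \right)} \right)} \right)} = \left(5 \cdot 3\right)^{2} = 15^{2} = 225$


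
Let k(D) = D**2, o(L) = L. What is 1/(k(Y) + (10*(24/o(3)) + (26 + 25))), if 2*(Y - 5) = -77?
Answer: 4/5013 ≈ 0.00079793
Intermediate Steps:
Y = -67/2 (Y = 5 + (1/2)*(-77) = 5 - 77/2 = -67/2 ≈ -33.500)
1/(k(Y) + (10*(24/o(3)) + (26 + 25))) = 1/((-67/2)**2 + (10*(24/3) + (26 + 25))) = 1/(4489/4 + (10*(24*(1/3)) + 51)) = 1/(4489/4 + (10*8 + 51)) = 1/(4489/4 + (80 + 51)) = 1/(4489/4 + 131) = 1/(5013/4) = 4/5013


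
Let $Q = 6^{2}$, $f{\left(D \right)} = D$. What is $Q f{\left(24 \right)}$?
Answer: $864$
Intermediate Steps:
$Q = 36$
$Q f{\left(24 \right)} = 36 \cdot 24 = 864$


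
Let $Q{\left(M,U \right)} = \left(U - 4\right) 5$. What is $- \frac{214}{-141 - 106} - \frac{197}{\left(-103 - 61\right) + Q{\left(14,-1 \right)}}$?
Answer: $\frac{89105}{46683} \approx 1.9087$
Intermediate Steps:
$Q{\left(M,U \right)} = -20 + 5 U$ ($Q{\left(M,U \right)} = \left(-4 + U\right) 5 = -20 + 5 U$)
$- \frac{214}{-141 - 106} - \frac{197}{\left(-103 - 61\right) + Q{\left(14,-1 \right)}} = - \frac{214}{-141 - 106} - \frac{197}{\left(-103 - 61\right) + \left(-20 + 5 \left(-1\right)\right)} = - \frac{214}{-141 - 106} - \frac{197}{-164 - 25} = - \frac{214}{-247} - \frac{197}{-164 - 25} = \left(-214\right) \left(- \frac{1}{247}\right) - \frac{197}{-189} = \frac{214}{247} - - \frac{197}{189} = \frac{214}{247} + \frac{197}{189} = \frac{89105}{46683}$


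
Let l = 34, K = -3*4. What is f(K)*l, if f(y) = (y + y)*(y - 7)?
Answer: 15504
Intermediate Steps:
K = -12
f(y) = 2*y*(-7 + y) (f(y) = (2*y)*(-7 + y) = 2*y*(-7 + y))
f(K)*l = (2*(-12)*(-7 - 12))*34 = (2*(-12)*(-19))*34 = 456*34 = 15504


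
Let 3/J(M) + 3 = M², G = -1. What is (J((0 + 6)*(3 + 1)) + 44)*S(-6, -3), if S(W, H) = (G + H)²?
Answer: 134480/191 ≈ 704.08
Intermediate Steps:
S(W, H) = (-1 + H)²
J(M) = 3/(-3 + M²)
(J((0 + 6)*(3 + 1)) + 44)*S(-6, -3) = (3/(-3 + ((0 + 6)*(3 + 1))²) + 44)*(-1 - 3)² = (3/(-3 + (6*4)²) + 44)*(-4)² = (3/(-3 + 24²) + 44)*16 = (3/(-3 + 576) + 44)*16 = (3/573 + 44)*16 = (3*(1/573) + 44)*16 = (1/191 + 44)*16 = (8405/191)*16 = 134480/191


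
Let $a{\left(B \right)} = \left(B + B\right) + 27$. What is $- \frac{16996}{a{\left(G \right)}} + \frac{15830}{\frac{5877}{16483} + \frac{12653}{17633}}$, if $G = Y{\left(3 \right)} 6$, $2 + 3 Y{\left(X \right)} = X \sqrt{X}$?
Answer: $\frac{42747751359523}{2216538634} - \frac{203952 \sqrt{3}}{71} \approx 14310.0$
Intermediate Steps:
$Y{\left(X \right)} = - \frac{2}{3} + \frac{X^{\frac{3}{2}}}{3}$ ($Y{\left(X \right)} = - \frac{2}{3} + \frac{X \sqrt{X}}{3} = - \frac{2}{3} + \frac{X^{\frac{3}{2}}}{3}$)
$G = -4 + 6 \sqrt{3}$ ($G = \left(- \frac{2}{3} + \frac{3^{\frac{3}{2}}}{3}\right) 6 = \left(- \frac{2}{3} + \frac{3 \sqrt{3}}{3}\right) 6 = \left(- \frac{2}{3} + \sqrt{3}\right) 6 = -4 + 6 \sqrt{3} \approx 6.3923$)
$a{\left(B \right)} = 27 + 2 B$ ($a{\left(B \right)} = 2 B + 27 = 27 + 2 B$)
$- \frac{16996}{a{\left(G \right)}} + \frac{15830}{\frac{5877}{16483} + \frac{12653}{17633}} = - \frac{16996}{27 + 2 \left(-4 + 6 \sqrt{3}\right)} + \frac{15830}{\frac{5877}{16483} + \frac{12653}{17633}} = - \frac{16996}{27 - \left(8 - 12 \sqrt{3}\right)} + \frac{15830}{5877 \cdot \frac{1}{16483} + 12653 \cdot \frac{1}{17633}} = - \frac{16996}{19 + 12 \sqrt{3}} + \frac{15830}{\frac{5877}{16483} + \frac{12653}{17633}} = - \frac{16996}{19 + 12 \sqrt{3}} + \frac{15830}{\frac{312188540}{290644739}} = - \frac{16996}{19 + 12 \sqrt{3}} + 15830 \cdot \frac{290644739}{312188540} = - \frac{16996}{19 + 12 \sqrt{3}} + \frac{460090621837}{31218854} = \frac{460090621837}{31218854} - \frac{16996}{19 + 12 \sqrt{3}}$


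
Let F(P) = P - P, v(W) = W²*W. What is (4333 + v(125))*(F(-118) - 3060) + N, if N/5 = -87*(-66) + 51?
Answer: -5989792515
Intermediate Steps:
v(W) = W³
F(P) = 0
N = 28965 (N = 5*(-87*(-66) + 51) = 5*(5742 + 51) = 5*5793 = 28965)
(4333 + v(125))*(F(-118) - 3060) + N = (4333 + 125³)*(0 - 3060) + 28965 = (4333 + 1953125)*(-3060) + 28965 = 1957458*(-3060) + 28965 = -5989821480 + 28965 = -5989792515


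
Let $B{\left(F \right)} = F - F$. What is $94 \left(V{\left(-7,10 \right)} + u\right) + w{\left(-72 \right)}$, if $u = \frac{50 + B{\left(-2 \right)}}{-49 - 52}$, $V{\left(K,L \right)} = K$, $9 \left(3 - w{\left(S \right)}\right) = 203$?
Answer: $- \frac{658198}{909} \approx -724.09$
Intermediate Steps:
$w{\left(S \right)} = - \frac{176}{9}$ ($w{\left(S \right)} = 3 - \frac{203}{9} = - \frac{176}{9}$)
$B{\left(F \right)} = 0$
$u = - \frac{50}{101}$ ($u = \frac{50 + 0}{-49 - 52} = \frac{50}{-101} = 50 \left(- \frac{1}{101}\right) = - \frac{50}{101} \approx -0.49505$)
$94 \left(V{\left(-7,10 \right)} + u\right) + w{\left(-72 \right)} = 94 \left(-7 - \frac{50}{101}\right) - \frac{176}{9} = 94 \left(- \frac{757}{101}\right) - \frac{176}{9} = - \frac{71158}{101} - \frac{176}{9} = - \frac{658198}{909}$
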